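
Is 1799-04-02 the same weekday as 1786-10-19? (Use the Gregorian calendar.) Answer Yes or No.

No

From Oct 19, 1786 to Apr 2, 1799 is 4548 days.
4548 mod 7 = 5, so they are different weekdays.
(Oct 19, 1786 is a Thursday; Apr 2, 1799 is a Tuesday.)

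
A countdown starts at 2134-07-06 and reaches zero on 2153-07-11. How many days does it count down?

Jul 6, 2134 → Jul 6, 2135: 365 days.
Jul 6, 2135 → Jul 6, 2136: 366 days (Feb 29, 2136 is in that span).
Jul 6, 2136 → Jul 6, 2137: 365 days.
Jul 6, 2137 → Jul 6, 2138: 365 days.
Jul 6, 2138 → Jul 6, 2139: 365 days.
Jul 6, 2139 → Jul 6, 2140: 366 days (Feb 29, 2140 is in that span).
Jul 6, 2140 → Jul 6, 2141: 365 days.
Jul 6, 2141 → Jul 6, 2142: 365 days.
Jul 6, 2142 → Jul 6, 2143: 365 days.
Jul 6, 2143 → Jul 6, 2144: 366 days (Feb 29, 2144 is in that span).
Jul 6, 2144 → Jul 6, 2145: 365 days.
Jul 6, 2145 → Jul 6, 2146: 365 days.
Jul 6, 2146 → Jul 6, 2147: 365 days.
Jul 6, 2147 → Jul 6, 2148: 366 days (Feb 29, 2148 is in that span).
Jul 6, 2148 → Jul 6, 2149: 365 days.
Jul 6, 2149 → Jul 6, 2150: 365 days.
Jul 6, 2150 → Jul 6, 2151: 365 days.
Jul 6, 2151 → Jul 6, 2152: 366 days (Feb 29, 2152 is in that span).
Jul 6, 2152 → Aug 6, 2152: 31 days (July has 31).
Aug 6, 2152 → Sep 6, 2152: 31 days (August has 31).
Sep 6, 2152 → Oct 6, 2152: 30 days (September has 30).
Oct 6, 2152 → Nov 6, 2152: 31 days (October has 31).
Nov 6, 2152 → Dec 6, 2152: 30 days (November has 30).
Dec 6, 2152 → Jan 6, 2153: 31 days (December has 31).
Jan 6, 2153 → Feb 6, 2153: 31 days (January has 31).
Feb 6, 2153 → Mar 6, 2153: 28 days (February has 28).
Mar 6, 2153 → Apr 6, 2153: 31 days (March has 31).
Apr 6, 2153 → May 6, 2153: 30 days (April has 30).
May 6, 2153 → Jun 6, 2153: 31 days (May has 31).
Jun 6, 2153 → Jul 6, 2153: 30 days (June has 30).
Jul 6, 2153 → Jul 11, 2153: 5 days.
Total: 6945 days.

6945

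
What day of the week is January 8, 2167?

Thursday

January 1, 2167 is a Thursday.
Jan 1, 2167 → Jan 8, 2167: 7 days.
Total: 7 days.
7 mod 7 = 0, so Thursday + 0 = Thursday.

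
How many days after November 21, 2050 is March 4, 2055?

Nov 21, 2050 → Nov 21, 2051: 365 days.
Nov 21, 2051 → Nov 21, 2052: 366 days (Feb 29, 2052 is in that span).
Nov 21, 2052 → Nov 21, 2053: 365 days.
Nov 21, 2053 → Nov 21, 2054: 365 days.
Nov 21, 2054 → Dec 21, 2054: 30 days (November has 30).
Dec 21, 2054 → Jan 21, 2055: 31 days (December has 31).
Jan 21, 2055 → Feb 21, 2055: 31 days (January has 31).
Feb 21, 2055 → Mar 4, 2055: 11 days.
Total: 1564 days.

1564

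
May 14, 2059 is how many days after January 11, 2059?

123

Jan 11, 2059 → Feb 11, 2059: 31 days (January has 31).
Feb 11, 2059 → Mar 11, 2059: 28 days (February has 28).
Mar 11, 2059 → Apr 11, 2059: 31 days (March has 31).
Apr 11, 2059 → May 11, 2059: 30 days (April has 30).
May 11, 2059 → May 14, 2059: 3 days.
Total: 123 days.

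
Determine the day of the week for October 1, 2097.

Doomsday rule: the anchor day for the 2000s is Tuesday. For year 97: 97÷12 = 8 r 1, and 1÷4 = 0, so 8+1+0 = 9.
Tuesday + 9 ≡ Thursday — that's 2097's doomsday.
In October the doomsday date is Oct 10.
Oct 1 is 9 days before Oct 10; 9 mod 7 = 2, so Thursday − 2 = Tuesday.

Tuesday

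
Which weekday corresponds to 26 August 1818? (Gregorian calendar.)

Wednesday

Doomsday rule: the anchor day for the 1800s is Friday. For year 18: 18÷12 = 1 r 6, and 6÷4 = 1, so 1+6+1 = 8.
Friday + 8 ≡ Saturday — that's 1818's doomsday.
In August the doomsday date is Aug 8.
Aug 26 is 18 days after Aug 8; 18 mod 7 = 4, so Saturday + 4 = Wednesday.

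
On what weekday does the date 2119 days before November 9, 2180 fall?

Saturday

Nov 9, 2180 is a Thursday.
2119 mod 7 = 5, so 2119 days before a Thursday is Thursday − 5 = Saturday.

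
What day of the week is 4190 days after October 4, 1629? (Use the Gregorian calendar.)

Monday

First find the weekday of Oct 4, 1629. Doomsday rule: the anchor day for the 1600s is Tuesday. For year 29: 29÷12 = 2 r 5, and 5÷4 = 1, so 2+5+1 = 8.
Tuesday + 8 ≡ Wednesday — that's 1629's doomsday.
In October the doomsday date is Oct 10.
Oct 4 is 6 days before Oct 10; 6 mod 7 = 6, so Wednesday − 6 = Thursday.
4190 mod 7 = 4, so 4190 days after a Thursday is Thursday + 4 = Monday.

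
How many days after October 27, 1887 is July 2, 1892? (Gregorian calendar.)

Oct 27, 1887 → Oct 27, 1888: 366 days (Feb 29, 1888 is in that span).
Oct 27, 1888 → Oct 27, 1889: 365 days.
Oct 27, 1889 → Oct 27, 1890: 365 days.
Oct 27, 1890 → Oct 27, 1891: 365 days.
Oct 27, 1891 → Nov 27, 1891: 31 days (October has 31).
Nov 27, 1891 → Dec 27, 1891: 30 days (November has 30).
Dec 27, 1891 → Jan 27, 1892: 31 days (December has 31).
Jan 27, 1892 → Feb 27, 1892: 31 days (January has 31).
Feb 27, 1892 → Mar 27, 1892: 29 days (February has 29).
Mar 27, 1892 → Apr 27, 1892: 31 days (March has 31).
Apr 27, 1892 → May 27, 1892: 30 days (April has 30).
May 27, 1892 → Jun 27, 1892: 31 days (May has 31).
Jun 27, 1892 → Jul 2, 1892: 5 days.
Total: 1710 days.

1710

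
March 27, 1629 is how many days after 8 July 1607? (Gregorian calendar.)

Jul 8, 1607 → Jul 8, 1608: 366 days (Feb 29, 1608 is in that span).
Jul 8, 1608 → Jul 8, 1609: 365 days.
Jul 8, 1609 → Jul 8, 1610: 365 days.
Jul 8, 1610 → Jul 8, 1611: 365 days.
Jul 8, 1611 → Jul 8, 1612: 366 days (Feb 29, 1612 is in that span).
Jul 8, 1612 → Jul 8, 1613: 365 days.
Jul 8, 1613 → Jul 8, 1614: 365 days.
Jul 8, 1614 → Jul 8, 1615: 365 days.
Jul 8, 1615 → Jul 8, 1616: 366 days (Feb 29, 1616 is in that span).
Jul 8, 1616 → Jul 8, 1617: 365 days.
Jul 8, 1617 → Jul 8, 1618: 365 days.
Jul 8, 1618 → Jul 8, 1619: 365 days.
Jul 8, 1619 → Jul 8, 1620: 366 days (Feb 29, 1620 is in that span).
Jul 8, 1620 → Jul 8, 1621: 365 days.
Jul 8, 1621 → Jul 8, 1622: 365 days.
Jul 8, 1622 → Jul 8, 1623: 365 days.
Jul 8, 1623 → Jul 8, 1624: 366 days (Feb 29, 1624 is in that span).
Jul 8, 1624 → Jul 8, 1625: 365 days.
Jul 8, 1625 → Jul 8, 1626: 365 days.
Jul 8, 1626 → Jul 8, 1627: 365 days.
Jul 8, 1627 → Jul 8, 1628: 366 days (Feb 29, 1628 is in that span).
Jul 8, 1628 → Aug 8, 1628: 31 days (July has 31).
Aug 8, 1628 → Sep 8, 1628: 31 days (August has 31).
Sep 8, 1628 → Oct 8, 1628: 30 days (September has 30).
Oct 8, 1628 → Nov 8, 1628: 31 days (October has 31).
Nov 8, 1628 → Dec 8, 1628: 30 days (November has 30).
Dec 8, 1628 → Jan 8, 1629: 31 days (December has 31).
Jan 8, 1629 → Feb 8, 1629: 31 days (January has 31).
Feb 8, 1629 → Mar 8, 1629: 28 days (February has 28).
Mar 8, 1629 → Mar 27, 1629: 19 days.
Total: 7933 days.

7933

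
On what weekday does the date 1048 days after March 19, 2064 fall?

Monday

First find the weekday of Mar 19, 2064. Doomsday rule: the anchor day for the 2000s is Tuesday. For year 64: 64÷12 = 5 r 4, and 4÷4 = 1, so 5+4+1 = 10.
Tuesday + 10 ≡ Friday — that's 2064's doomsday.
In March the doomsday date is Mar 14.
Mar 19 is 5 days after Mar 14; 5 mod 7 = 5, so Friday + 5 = Wednesday.
1048 mod 7 = 5, so 1048 days after a Wednesday is Wednesday + 5 = Monday.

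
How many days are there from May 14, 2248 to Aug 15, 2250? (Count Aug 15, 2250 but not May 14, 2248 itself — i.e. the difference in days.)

May 14, 2248 → May 14, 2249: 365 days.
May 14, 2249 → May 14, 2250: 365 days.
May 14, 2250 → Jun 14, 2250: 31 days (May has 31).
Jun 14, 2250 → Jul 14, 2250: 30 days (June has 30).
Jul 14, 2250 → Aug 14, 2250: 31 days (July has 31).
Aug 14, 2250 → Aug 15, 2250: 1 days.
Total: 823 days.

823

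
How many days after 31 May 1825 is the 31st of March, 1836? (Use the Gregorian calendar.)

3957

May 31, 1825 → May 31, 1826: 365 days.
May 31, 1826 → May 31, 1827: 365 days.
May 31, 1827 → May 31, 1828: 366 days (Feb 29, 1828 is in that span).
May 31, 1828 → May 31, 1829: 365 days.
May 31, 1829 → May 31, 1830: 365 days.
May 31, 1830 → May 31, 1831: 365 days.
May 31, 1831 → May 31, 1832: 366 days (Feb 29, 1832 is in that span).
May 31, 1832 → May 31, 1833: 365 days.
May 31, 1833 → May 31, 1834: 365 days.
May 31, 1834 → May 31, 1835: 365 days.
May 31, 1835 → Jun 30, 1835: 30 days (May has 31).
Jun 30, 1835 → Jul 30, 1835: 30 days (June has 30).
Jul 30, 1835 → Aug 30, 1835: 31 days (July has 31).
Aug 30, 1835 → Sep 30, 1835: 31 days (August has 31).
Sep 30, 1835 → Oct 30, 1835: 30 days (September has 30).
Oct 30, 1835 → Nov 30, 1835: 31 days (October has 31).
Nov 30, 1835 → Dec 30, 1835: 30 days (November has 30).
Dec 30, 1835 → Jan 30, 1836: 31 days (December has 31).
Jan 30, 1836 → Feb 29, 1836: 30 days (January has 31).
Feb 29, 1836 → Mar 29, 1836: 29 days (February has 29).
Mar 29, 1836 → Mar 31, 1836: 2 days.
Total: 3957 days.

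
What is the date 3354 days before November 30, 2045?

−365 (one year) → Nov 30, 2044 (2989 left).
−366 (one year; includes Feb 29, 2044) → Nov 30, 2043 (2623 left).
−365 (one year) → Nov 30, 2042 (2258 left).
−365 (one year) → Nov 30, 2041 (1893 left).
−365 (one year) → Nov 30, 2040 (1528 left).
−366 (one year; includes Feb 29, 2040) → Nov 30, 2039 (1162 left).
−365 (one year) → Nov 30, 2038 (797 left).
−365 (one year) → Nov 30, 2037 (432 left).
−365 (one year) → Nov 30, 2036 (67 left).
−30 → Oct 31, 2036 (end of Oct, 31 days; 37 left).
−31 → Sep 30, 2036 (end of Sep, 30 days; 6 left).
−6 → Sep 24, 2036.

September 24, 2036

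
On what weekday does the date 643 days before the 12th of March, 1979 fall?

First find the weekday of Mar 12, 1979. Doomsday rule: the anchor day for the 1900s is Wednesday. For year 79: 79÷12 = 6 r 7, and 7÷4 = 1, so 6+7+1 = 14.
Wednesday + 14 ≡ Wednesday — that's 1979's doomsday.
In March the doomsday date is Mar 14.
Mar 12 is 2 days before Mar 14; 2 mod 7 = 2, so Wednesday − 2 = Monday.
643 mod 7 = 6, so 643 days before a Monday is Monday − 6 = Tuesday.

Tuesday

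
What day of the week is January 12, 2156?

Monday

Doomsday rule: the anchor day for the 2100s is Sunday. For year 56: 56÷12 = 4 r 8, and 8÷4 = 2, so 4+8+2 = 14.
Sunday + 14 ≡ Sunday — that's 2156's doomsday.
In January the doomsday date is Jan 4 (2156 is a leap year (divisible by 4)).
Jan 12 is 8 days after Jan 4; 8 mod 7 = 1, so Sunday + 1 = Monday.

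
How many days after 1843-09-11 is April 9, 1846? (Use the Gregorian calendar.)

941

Sep 11, 1843 → Sep 11, 1844: 366 days (Feb 29, 1844 is in that span).
Sep 11, 1844 → Sep 11, 1845: 365 days.
Sep 11, 1845 → Oct 11, 1845: 30 days (September has 30).
Oct 11, 1845 → Nov 11, 1845: 31 days (October has 31).
Nov 11, 1845 → Dec 11, 1845: 30 days (November has 30).
Dec 11, 1845 → Jan 11, 1846: 31 days (December has 31).
Jan 11, 1846 → Feb 11, 1846: 31 days (January has 31).
Feb 11, 1846 → Mar 11, 1846: 28 days (February has 28).
Mar 11, 1846 → Apr 9, 1846: 29 days.
Total: 941 days.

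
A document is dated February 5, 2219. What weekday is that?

Doomsday rule: the anchor day for the 2200s is Friday. For year 19: 19÷12 = 1 r 7, and 7÷4 = 1, so 1+7+1 = 9.
Friday + 9 ≡ Sunday — that's 2219's doomsday.
In February the doomsday date is Feb 28 (2219 is not a leap year).
Feb 5 is 23 days before Feb 28; 23 mod 7 = 2, so Sunday − 2 = Friday.

Friday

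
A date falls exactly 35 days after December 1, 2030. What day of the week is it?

First find the weekday of Dec 1, 2030. Doomsday rule: the anchor day for the 2000s is Tuesday. For year 30: 30÷12 = 2 r 6, and 6÷4 = 1, so 2+6+1 = 9.
Tuesday + 9 ≡ Thursday — that's 2030's doomsday.
In December the doomsday date is Dec 12.
Dec 1 is 11 days before Dec 12; 11 mod 7 = 4, so Thursday − 4 = Sunday.
35 mod 7 = 0, so 35 days after a Sunday is Sunday + 0 = Sunday.

Sunday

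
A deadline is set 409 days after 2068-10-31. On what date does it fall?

December 14, 2069

+365 (one year) → Oct 31, 2069 (44 left).
Oct has 31 days: +1 → Nov 1, 2069 (43 left).
Nov has 30 days: +30 → Dec 1, 2069 (13 left).
+13 → Dec 14, 2069.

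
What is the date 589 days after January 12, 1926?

+365 (one year) → Jan 12, 1927 (224 left).
Jan has 31 days: +20 → Feb 1, 1927 (204 left).
Feb has 28 days: +28 → Mar 1, 1927 (176 left).
Mar has 31 days: +31 → Apr 1, 1927 (145 left).
Apr has 30 days: +30 → May 1, 1927 (115 left).
May has 31 days: +31 → Jun 1, 1927 (84 left).
Jun has 30 days: +30 → Jul 1, 1927 (54 left).
Jul has 31 days: +31 → Aug 1, 1927 (23 left).
+23 → Aug 24, 1927.

August 24, 1927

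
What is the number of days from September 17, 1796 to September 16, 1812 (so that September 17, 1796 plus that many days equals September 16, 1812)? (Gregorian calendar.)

5842

Sep 17, 1796 → Sep 17, 1797: 365 days.
Sep 17, 1797 → Sep 17, 1798: 365 days.
Sep 17, 1798 → Sep 17, 1799: 365 days.
Sep 17, 1799 → Sep 17, 1800: 365 days.
Sep 17, 1800 → Sep 17, 1801: 365 days.
Sep 17, 1801 → Sep 17, 1802: 365 days.
Sep 17, 1802 → Sep 17, 1803: 365 days.
Sep 17, 1803 → Sep 17, 1804: 366 days (Feb 29, 1804 is in that span).
Sep 17, 1804 → Sep 17, 1805: 365 days.
Sep 17, 1805 → Sep 17, 1806: 365 days.
Sep 17, 1806 → Sep 17, 1807: 365 days.
Sep 17, 1807 → Sep 17, 1808: 366 days (Feb 29, 1808 is in that span).
Sep 17, 1808 → Sep 17, 1809: 365 days.
Sep 17, 1809 → Sep 17, 1810: 365 days.
Sep 17, 1810 → Sep 17, 1811: 365 days.
Sep 17, 1811 → Oct 17, 1811: 30 days (September has 30).
Oct 17, 1811 → Nov 17, 1811: 31 days (October has 31).
Nov 17, 1811 → Dec 17, 1811: 30 days (November has 30).
Dec 17, 1811 → Jan 17, 1812: 31 days (December has 31).
Jan 17, 1812 → Feb 17, 1812: 31 days (January has 31).
Feb 17, 1812 → Mar 17, 1812: 29 days (February has 29).
Mar 17, 1812 → Apr 17, 1812: 31 days (March has 31).
Apr 17, 1812 → May 17, 1812: 30 days (April has 30).
May 17, 1812 → Jun 17, 1812: 31 days (May has 31).
Jun 17, 1812 → Jul 17, 1812: 30 days (June has 30).
Jul 17, 1812 → Aug 17, 1812: 31 days (July has 31).
Aug 17, 1812 → Sep 16, 1812: 30 days.
Total: 5842 days.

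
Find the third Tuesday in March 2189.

March 17, 2189

March 1, 2189 is a Sunday.
The first Tuesday is therefore March 3 (2 days later).
The third Tuesday is 3 + 2×7 = March 17.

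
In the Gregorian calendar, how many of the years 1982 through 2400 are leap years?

102

Multiples of 4 in [1982,2400]: 105.
Of those, multiples of 100: 5 (not leap unless ÷400).
Multiples of 400: 2.
Leap years = 105 − 5 + 2 = 102.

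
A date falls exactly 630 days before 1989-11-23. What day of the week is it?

First find the weekday of Nov 23, 1989. Doomsday rule: the anchor day for the 1900s is Wednesday. For year 89: 89÷12 = 7 r 5, and 5÷4 = 1, so 7+5+1 = 13.
Wednesday + 13 ≡ Tuesday — that's 1989's doomsday.
In November the doomsday date is Nov 7.
Nov 23 is 16 days after Nov 7; 16 mod 7 = 2, so Tuesday + 2 = Thursday.
630 mod 7 = 0, so 630 days before a Thursday is Thursday − 0 = Thursday.

Thursday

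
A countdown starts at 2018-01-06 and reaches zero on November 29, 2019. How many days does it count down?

692

Jan 6, 2018 → Jan 6, 2019: 365 days.
Jan 6, 2019 → Feb 6, 2019: 31 days (January has 31).
Feb 6, 2019 → Mar 6, 2019: 28 days (February has 28).
Mar 6, 2019 → Apr 6, 2019: 31 days (March has 31).
Apr 6, 2019 → May 6, 2019: 30 days (April has 30).
May 6, 2019 → Jun 6, 2019: 31 days (May has 31).
Jun 6, 2019 → Jul 6, 2019: 30 days (June has 30).
Jul 6, 2019 → Aug 6, 2019: 31 days (July has 31).
Aug 6, 2019 → Sep 6, 2019: 31 days (August has 31).
Sep 6, 2019 → Oct 6, 2019: 30 days (September has 30).
Oct 6, 2019 → Nov 6, 2019: 31 days (October has 31).
Nov 6, 2019 → Nov 29, 2019: 23 days.
Total: 692 days.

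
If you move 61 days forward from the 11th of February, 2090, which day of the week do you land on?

Thursday

First find the weekday of Feb 11, 2090. Doomsday rule: the anchor day for the 2000s is Tuesday. For year 90: 90÷12 = 7 r 6, and 6÷4 = 1, so 7+6+1 = 14.
Tuesday + 14 ≡ Tuesday — that's 2090's doomsday.
In February the doomsday date is Feb 28 (2090 is not a leap year).
Feb 11 is 17 days before Feb 28; 17 mod 7 = 3, so Tuesday − 3 = Saturday.
61 mod 7 = 5, so 61 days after a Saturday is Saturday + 5 = Thursday.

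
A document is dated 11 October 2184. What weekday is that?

Doomsday rule: the anchor day for the 2100s is Sunday. For year 84: 84÷12 = 7 r 0, and 0÷4 = 0, so 7+0+0 = 7.
Sunday + 7 ≡ Sunday — that's 2184's doomsday.
In October the doomsday date is Oct 10.
Oct 11 is 1 day after Oct 10; 1 mod 7 = 1, so Sunday + 1 = Monday.

Monday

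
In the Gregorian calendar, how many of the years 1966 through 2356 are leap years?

95

Multiples of 4 in [1966,2356]: 98.
Of those, multiples of 100: 4 (not leap unless ÷400).
Multiples of 400: 1.
Leap years = 98 − 4 + 1 = 95.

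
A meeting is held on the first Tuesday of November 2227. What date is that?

November 1, 2227 is a Thursday.
The first Tuesday is therefore November 6 (5 days later).

November 6, 2227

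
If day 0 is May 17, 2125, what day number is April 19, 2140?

5451

May 17, 2125 → May 17, 2126: 365 days.
May 17, 2126 → May 17, 2127: 365 days.
May 17, 2127 → May 17, 2128: 366 days (Feb 29, 2128 is in that span).
May 17, 2128 → May 17, 2129: 365 days.
May 17, 2129 → May 17, 2130: 365 days.
May 17, 2130 → May 17, 2131: 365 days.
May 17, 2131 → May 17, 2132: 366 days (Feb 29, 2132 is in that span).
May 17, 2132 → May 17, 2133: 365 days.
May 17, 2133 → May 17, 2134: 365 days.
May 17, 2134 → May 17, 2135: 365 days.
May 17, 2135 → May 17, 2136: 366 days (Feb 29, 2136 is in that span).
May 17, 2136 → May 17, 2137: 365 days.
May 17, 2137 → May 17, 2138: 365 days.
May 17, 2138 → May 17, 2139: 365 days.
May 17, 2139 → Jun 17, 2139: 31 days (May has 31).
Jun 17, 2139 → Jul 17, 2139: 30 days (June has 30).
Jul 17, 2139 → Aug 17, 2139: 31 days (July has 31).
Aug 17, 2139 → Sep 17, 2139: 31 days (August has 31).
Sep 17, 2139 → Oct 17, 2139: 30 days (September has 30).
Oct 17, 2139 → Nov 17, 2139: 31 days (October has 31).
Nov 17, 2139 → Dec 17, 2139: 30 days (November has 30).
Dec 17, 2139 → Jan 17, 2140: 31 days (December has 31).
Jan 17, 2140 → Feb 17, 2140: 31 days (January has 31).
Feb 17, 2140 → Mar 17, 2140: 29 days (February has 29).
Mar 17, 2140 → Apr 17, 2140: 31 days (March has 31).
Apr 17, 2140 → Apr 19, 2140: 2 days.
Total: 5451 days.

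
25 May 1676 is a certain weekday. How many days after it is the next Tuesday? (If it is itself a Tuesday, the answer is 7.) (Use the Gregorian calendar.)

1

May 25, 1676 is a Monday.
From Monday to the next Tuesday is 1 day.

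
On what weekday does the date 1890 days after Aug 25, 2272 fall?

Sunday

First find the weekday of Aug 25, 2272. Doomsday rule: the anchor day for the 2200s is Friday. For year 72: 72÷12 = 6 r 0, and 0÷4 = 0, so 6+0+0 = 6.
Friday + 6 ≡ Thursday — that's 2272's doomsday.
In August the doomsday date is Aug 8.
Aug 25 is 17 days after Aug 8; 17 mod 7 = 3, so Thursday + 3 = Sunday.
1890 mod 7 = 0, so 1890 days after a Sunday is Sunday + 0 = Sunday.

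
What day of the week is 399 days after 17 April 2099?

Friday

Apr 17, 2099 is a Friday.
399 mod 7 = 0, so 399 days after a Friday is Friday + 0 = Friday.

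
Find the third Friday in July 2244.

July 1, 2244 is a Monday.
The first Friday is therefore July 5 (4 days later).
The third Friday is 5 + 2×7 = July 19.

July 19, 2244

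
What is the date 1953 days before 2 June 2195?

−365 (one year) → Jun 2, 2194 (1588 left).
−365 (one year) → Jun 2, 2193 (1223 left).
−365 (one year) → Jun 2, 2192 (858 left).
−366 (one year; includes Feb 29, 2192) → Jun 2, 2191 (492 left).
−365 (one year) → Jun 2, 2190 (127 left).
−2 → May 31, 2190 (end of May, 31 days; 125 left).
−31 → Apr 30, 2190 (end of Apr, 30 days; 94 left).
−30 → Mar 31, 2190 (end of Mar, 31 days; 64 left).
−31 → Feb 28, 2190 (end of Feb, 28 days; 33 left).
−28 → Jan 31, 2190 (end of Jan, 31 days; 5 left).
−5 → Jan 26, 2190.

January 26, 2190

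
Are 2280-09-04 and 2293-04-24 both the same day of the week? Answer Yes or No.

No

From Sep 4, 2280 to Apr 24, 2293 is 4615 days.
4615 mod 7 = 2, so they are different weekdays.
(Sep 4, 2280 is a Saturday; Apr 24, 2293 is a Monday.)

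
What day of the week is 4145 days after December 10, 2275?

First find the weekday of Dec 10, 2275. Doomsday rule: the anchor day for the 2200s is Friday. For year 75: 75÷12 = 6 r 3, and 3÷4 = 0, so 6+3+0 = 9.
Friday + 9 ≡ Sunday — that's 2275's doomsday.
In December the doomsday date is Dec 12.
Dec 10 is 2 days before Dec 12; 2 mod 7 = 2, so Sunday − 2 = Friday.
4145 mod 7 = 1, so 4145 days after a Friday is Friday + 1 = Saturday.

Saturday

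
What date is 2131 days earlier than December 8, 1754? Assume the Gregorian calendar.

−365 (one year) → Dec 8, 1753 (1766 left).
−365 (one year) → Dec 8, 1752 (1401 left).
−366 (one year; includes Feb 29, 1752) → Dec 8, 1751 (1035 left).
−365 (one year) → Dec 8, 1750 (670 left).
−365 (one year) → Dec 8, 1749 (305 left).
−8 → Nov 30, 1749 (end of Nov, 30 days; 297 left).
−30 → Oct 31, 1749 (end of Oct, 31 days; 267 left).
−31 → Sep 30, 1749 (end of Sep, 30 days; 236 left).
−30 → Aug 31, 1749 (end of Aug, 31 days; 206 left).
−31 → Jul 31, 1749 (end of Jul, 31 days; 175 left).
−31 → Jun 30, 1749 (end of Jun, 30 days; 144 left).
−30 → May 31, 1749 (end of May, 31 days; 114 left).
−31 → Apr 30, 1749 (end of Apr, 30 days; 83 left).
−30 → Mar 31, 1749 (end of Mar, 31 days; 53 left).
−31 → Feb 28, 1749 (end of Feb, 28 days; 22 left).
−22 → Feb 6, 1749.

February 6, 1749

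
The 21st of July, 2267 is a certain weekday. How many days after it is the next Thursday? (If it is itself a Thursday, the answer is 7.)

4

Jul 21, 2267 is a Sunday.
From Sunday to the next Thursday is 4 days.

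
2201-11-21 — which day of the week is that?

Doomsday rule: the anchor day for the 2200s is Friday. For year 01: 1÷12 = 0 r 1, and 1÷4 = 0, so 0+1+0 = 1.
Friday + 1 ≡ Saturday — that's 2201's doomsday.
In November the doomsday date is Nov 7.
Nov 21 is 14 days after Nov 7; 14 mod 7 = 0, so Saturday + 0 = Saturday.

Saturday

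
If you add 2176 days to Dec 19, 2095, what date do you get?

December 4, 2101

+366 (one year; includes Feb 29, 2096) → Dec 19, 2096 (1810 left).
+365 (one year) → Dec 19, 2097 (1445 left).
+365 (one year) → Dec 19, 2098 (1080 left).
+365 (one year) → Dec 19, 2099 (715 left).
+365 (one year) → Dec 19, 2100 (350 left).
Dec has 31 days: +13 → Jan 1, 2101 (337 left).
Jan has 31 days: +31 → Feb 1, 2101 (306 left).
Feb has 28 days: +28 → Mar 1, 2101 (278 left).
Mar has 31 days: +31 → Apr 1, 2101 (247 left).
Apr has 30 days: +30 → May 1, 2101 (217 left).
May has 31 days: +31 → Jun 1, 2101 (186 left).
Jun has 30 days: +30 → Jul 1, 2101 (156 left).
Jul has 31 days: +31 → Aug 1, 2101 (125 left).
Aug has 31 days: +31 → Sep 1, 2101 (94 left).
Sep has 30 days: +30 → Oct 1, 2101 (64 left).
Oct has 31 days: +31 → Nov 1, 2101 (33 left).
Nov has 30 days: +30 → Dec 1, 2101 (3 left).
+3 → Dec 4, 2101.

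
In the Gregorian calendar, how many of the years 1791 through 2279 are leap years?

118

Multiples of 4 in [1791,2279]: 122.
Of those, multiples of 100: 5 (not leap unless ÷400).
Multiples of 400: 1.
Leap years = 122 − 5 + 1 = 118.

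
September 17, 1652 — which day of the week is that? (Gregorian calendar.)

Tuesday

Doomsday rule: the anchor day for the 1600s is Tuesday. For year 52: 52÷12 = 4 r 4, and 4÷4 = 1, so 4+4+1 = 9.
Tuesday + 9 ≡ Thursday — that's 1652's doomsday.
In September the doomsday date is Sep 5.
Sep 17 is 12 days after Sep 5; 12 mod 7 = 5, so Thursday + 5 = Tuesday.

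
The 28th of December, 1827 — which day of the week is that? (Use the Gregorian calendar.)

Friday

Doomsday rule: the anchor day for the 1800s is Friday. For year 27: 27÷12 = 2 r 3, and 3÷4 = 0, so 2+3+0 = 5.
Friday + 5 ≡ Wednesday — that's 1827's doomsday.
In December the doomsday date is Dec 12.
Dec 28 is 16 days after Dec 12; 16 mod 7 = 2, so Wednesday + 2 = Friday.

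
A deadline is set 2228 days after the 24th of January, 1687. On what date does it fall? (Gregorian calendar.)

March 1, 1693

+365 (one year) → Jan 24, 1688 (1863 left).
+366 (one year; includes Feb 29, 1688) → Jan 24, 1689 (1497 left).
+365 (one year) → Jan 24, 1690 (1132 left).
+365 (one year) → Jan 24, 1691 (767 left).
+365 (one year) → Jan 24, 1692 (402 left).
+366 (one year; includes Feb 29, 1692) → Jan 24, 1693 (36 left).
Jan has 31 days: +8 → Feb 1, 1693 (28 left).
Feb has 28 days: +28 → Mar 1, 1693 (0 left).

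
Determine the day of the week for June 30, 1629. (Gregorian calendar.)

Doomsday rule: the anchor day for the 1600s is Tuesday. For year 29: 29÷12 = 2 r 5, and 5÷4 = 1, so 2+5+1 = 8.
Tuesday + 8 ≡ Wednesday — that's 1629's doomsday.
In June the doomsday date is Jun 6.
Jun 30 is 24 days after Jun 6; 24 mod 7 = 3, so Wednesday + 3 = Saturday.

Saturday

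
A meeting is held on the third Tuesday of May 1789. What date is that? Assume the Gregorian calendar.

May 19, 1789

May 1, 1789 is a Friday.
The first Tuesday is therefore May 5 (4 days later).
The third Tuesday is 5 + 2×7 = May 19.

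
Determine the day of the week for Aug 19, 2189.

Wednesday

Doomsday rule: the anchor day for the 2100s is Sunday. For year 89: 89÷12 = 7 r 5, and 5÷4 = 1, so 7+5+1 = 13.
Sunday + 13 ≡ Saturday — that's 2189's doomsday.
In August the doomsday date is Aug 8.
Aug 19 is 11 days after Aug 8; 11 mod 7 = 4, so Saturday + 4 = Wednesday.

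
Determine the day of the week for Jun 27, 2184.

Sunday

Doomsday rule: the anchor day for the 2100s is Sunday. For year 84: 84÷12 = 7 r 0, and 0÷4 = 0, so 7+0+0 = 7.
Sunday + 7 ≡ Sunday — that's 2184's doomsday.
In June the doomsday date is Jun 6.
Jun 27 is 21 days after Jun 6; 21 mod 7 = 0, so Sunday + 0 = Sunday.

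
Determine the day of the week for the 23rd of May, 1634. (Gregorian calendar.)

Doomsday rule: the anchor day for the 1600s is Tuesday. For year 34: 34÷12 = 2 r 10, and 10÷4 = 2, so 2+10+2 = 14.
Tuesday + 14 ≡ Tuesday — that's 1634's doomsday.
In May the doomsday date is May 9.
May 23 is 14 days after May 9; 14 mod 7 = 0, so Tuesday + 0 = Tuesday.

Tuesday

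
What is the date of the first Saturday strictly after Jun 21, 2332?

June 25, 2332

Jun 21, 2332 is a Tuesday.
From Tuesday to the next Saturday is 4 days.
Jun 21, 2332 + 4 = Jun 25, 2332.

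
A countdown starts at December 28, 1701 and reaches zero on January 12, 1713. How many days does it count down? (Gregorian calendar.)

Dec 28, 1701 → Dec 28, 1702: 365 days.
Dec 28, 1702 → Dec 28, 1703: 365 days.
Dec 28, 1703 → Dec 28, 1704: 366 days (Feb 29, 1704 is in that span).
Dec 28, 1704 → Dec 28, 1705: 365 days.
Dec 28, 1705 → Dec 28, 1706: 365 days.
Dec 28, 1706 → Dec 28, 1707: 365 days.
Dec 28, 1707 → Dec 28, 1708: 366 days (Feb 29, 1708 is in that span).
Dec 28, 1708 → Dec 28, 1709: 365 days.
Dec 28, 1709 → Dec 28, 1710: 365 days.
Dec 28, 1710 → Dec 28, 1711: 365 days.
Dec 28, 1711 → Jan 28, 1712: 31 days (December has 31).
Jan 28, 1712 → Feb 28, 1712: 31 days (January has 31).
Feb 28, 1712 → Mar 28, 1712: 29 days (February has 29).
Mar 28, 1712 → Apr 28, 1712: 31 days (March has 31).
Apr 28, 1712 → May 28, 1712: 30 days (April has 30).
May 28, 1712 → Jun 28, 1712: 31 days (May has 31).
Jun 28, 1712 → Jul 28, 1712: 30 days (June has 30).
Jul 28, 1712 → Aug 28, 1712: 31 days (July has 31).
Aug 28, 1712 → Sep 28, 1712: 31 days (August has 31).
Sep 28, 1712 → Oct 28, 1712: 30 days (September has 30).
Oct 28, 1712 → Nov 28, 1712: 31 days (October has 31).
Nov 28, 1712 → Dec 28, 1712: 30 days (November has 30).
Dec 28, 1712 → Jan 12, 1713: 15 days.
Total: 4033 days.

4033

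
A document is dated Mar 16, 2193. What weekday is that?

Doomsday rule: the anchor day for the 2100s is Sunday. For year 93: 93÷12 = 7 r 9, and 9÷4 = 2, so 7+9+2 = 18.
Sunday + 18 ≡ Thursday — that's 2193's doomsday.
In March the doomsday date is Mar 14.
Mar 16 is 2 days after Mar 14; 2 mod 7 = 2, so Thursday + 2 = Saturday.

Saturday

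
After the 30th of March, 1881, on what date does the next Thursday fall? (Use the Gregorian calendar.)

Mar 30, 1881 is a Wednesday.
From Wednesday to the next Thursday is 1 day.
Mar 30, 1881 + 1 = Mar 31, 1881.

March 31, 1881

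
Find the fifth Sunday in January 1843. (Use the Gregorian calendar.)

January 29, 1843

January 1, 1843 is a Sunday.
The first Sunday is therefore January 1 (same day).
The fifth Sunday is 1 + 4×7 = January 29.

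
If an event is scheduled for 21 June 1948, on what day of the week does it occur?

Monday

January 1, 1948 is a Thursday.
Jan 1, 1948 → Feb 1, 1948: 31 days (January has 31).
Feb 1, 1948 → Mar 1, 1948: 29 days (February has 29).
Mar 1, 1948 → Apr 1, 1948: 31 days (March has 31).
Apr 1, 1948 → May 1, 1948: 30 days (April has 30).
May 1, 1948 → Jun 1, 1948: 31 days (May has 31).
Jun 1, 1948 → Jun 21, 1948: 20 days.
Total: 172 days.
172 mod 7 = 4, so Thursday + 4 = Monday.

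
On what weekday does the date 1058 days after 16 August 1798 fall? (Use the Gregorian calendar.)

Aug 16, 1798 is a Thursday.
1058 mod 7 = 1, so 1058 days after a Thursday is Thursday + 1 = Friday.

Friday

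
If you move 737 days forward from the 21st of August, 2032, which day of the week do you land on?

Monday

Aug 21, 2032 is a Saturday.
737 mod 7 = 2, so 737 days after a Saturday is Saturday + 2 = Monday.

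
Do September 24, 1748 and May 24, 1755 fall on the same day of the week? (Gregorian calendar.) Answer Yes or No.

From Sep 24, 1748 to May 24, 1755 is 2433 days.
2433 mod 7 = 4, so they are different weekdays.
(Sep 24, 1748 is a Tuesday; May 24, 1755 is a Saturday.)

No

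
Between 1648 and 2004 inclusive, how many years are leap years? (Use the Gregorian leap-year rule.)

Multiples of 4 in [1648,2004]: 90.
Of those, multiples of 100: 4 (not leap unless ÷400).
Multiples of 400: 1.
Leap years = 90 − 4 + 1 = 87.

87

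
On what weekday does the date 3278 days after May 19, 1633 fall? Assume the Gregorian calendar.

First find the weekday of May 19, 1633. Doomsday rule: the anchor day for the 1600s is Tuesday. For year 33: 33÷12 = 2 r 9, and 9÷4 = 2, so 2+9+2 = 13.
Tuesday + 13 ≡ Monday — that's 1633's doomsday.
In May the doomsday date is May 9.
May 19 is 10 days after May 9; 10 mod 7 = 3, so Monday + 3 = Thursday.
3278 mod 7 = 2, so 3278 days after a Thursday is Thursday + 2 = Saturday.

Saturday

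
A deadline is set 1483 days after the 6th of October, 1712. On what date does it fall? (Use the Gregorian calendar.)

October 28, 1716

+365 (one year) → Oct 6, 1713 (1118 left).
+365 (one year) → Oct 6, 1714 (753 left).
+365 (one year) → Oct 6, 1715 (388 left).
Oct has 31 days: +26 → Nov 1, 1715 (362 left).
Nov has 30 days: +30 → Dec 1, 1715 (332 left).
Dec has 31 days: +31 → Jan 1, 1716 (301 left).
Jan has 31 days: +31 → Feb 1, 1716 (270 left).
Feb has 29 days: +29 → Mar 1, 1716 (241 left).
Mar has 31 days: +31 → Apr 1, 1716 (210 left).
Apr has 30 days: +30 → May 1, 1716 (180 left).
May has 31 days: +31 → Jun 1, 1716 (149 left).
Jun has 30 days: +30 → Jul 1, 1716 (119 left).
Jul has 31 days: +31 → Aug 1, 1716 (88 left).
Aug has 31 days: +31 → Sep 1, 1716 (57 left).
Sep has 30 days: +30 → Oct 1, 1716 (27 left).
+27 → Oct 28, 1716.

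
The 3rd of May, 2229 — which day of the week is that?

Sunday

Doomsday rule: the anchor day for the 2200s is Friday. For year 29: 29÷12 = 2 r 5, and 5÷4 = 1, so 2+5+1 = 8.
Friday + 8 ≡ Saturday — that's 2229's doomsday.
In May the doomsday date is May 9.
May 3 is 6 days before May 9; 6 mod 7 = 6, so Saturday − 6 = Sunday.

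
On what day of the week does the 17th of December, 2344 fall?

Doomsday rule: the anchor day for the 2300s is Wednesday. For year 44: 44÷12 = 3 r 8, and 8÷4 = 2, so 3+8+2 = 13.
Wednesday + 13 ≡ Tuesday — that's 2344's doomsday.
In December the doomsday date is Dec 12.
Dec 17 is 5 days after Dec 12; 5 mod 7 = 5, so Tuesday + 5 = Sunday.

Sunday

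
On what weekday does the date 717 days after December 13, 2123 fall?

Thursday

Dec 13, 2123 is a Monday.
717 mod 7 = 3, so 717 days after a Monday is Monday + 3 = Thursday.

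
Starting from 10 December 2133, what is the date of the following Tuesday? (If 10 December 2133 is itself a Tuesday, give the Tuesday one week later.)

December 15, 2133

Dec 10, 2133 is a Thursday.
From Thursday to the next Tuesday is 5 days.
Dec 10, 2133 + 5 = Dec 15, 2133.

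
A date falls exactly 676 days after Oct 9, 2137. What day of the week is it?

Oct 9, 2137 is a Wednesday.
676 mod 7 = 4, so 676 days after a Wednesday is Wednesday + 4 = Sunday.

Sunday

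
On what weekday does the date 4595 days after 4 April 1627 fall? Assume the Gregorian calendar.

Apr 4, 1627 is a Sunday.
4595 mod 7 = 3, so 4595 days after a Sunday is Sunday + 3 = Wednesday.

Wednesday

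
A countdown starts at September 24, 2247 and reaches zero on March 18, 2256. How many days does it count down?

3098

Sep 24, 2247 → Sep 24, 2248: 366 days (Feb 29, 2248 is in that span).
Sep 24, 2248 → Sep 24, 2249: 365 days.
Sep 24, 2249 → Sep 24, 2250: 365 days.
Sep 24, 2250 → Sep 24, 2251: 365 days.
Sep 24, 2251 → Sep 24, 2252: 366 days (Feb 29, 2252 is in that span).
Sep 24, 2252 → Sep 24, 2253: 365 days.
Sep 24, 2253 → Sep 24, 2254: 365 days.
Sep 24, 2254 → Sep 24, 2255: 365 days.
Sep 24, 2255 → Oct 24, 2255: 30 days (September has 30).
Oct 24, 2255 → Nov 24, 2255: 31 days (October has 31).
Nov 24, 2255 → Dec 24, 2255: 30 days (November has 30).
Dec 24, 2255 → Jan 24, 2256: 31 days (December has 31).
Jan 24, 2256 → Feb 24, 2256: 31 days (January has 31).
Feb 24, 2256 → Mar 18, 2256: 23 days.
Total: 3098 days.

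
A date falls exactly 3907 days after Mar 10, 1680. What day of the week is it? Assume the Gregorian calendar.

Monday

Mar 10, 1680 is a Sunday.
3907 mod 7 = 1, so 3907 days after a Sunday is Sunday + 1 = Monday.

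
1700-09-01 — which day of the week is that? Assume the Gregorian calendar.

Doomsday rule: the anchor day for the 1700s is Sunday. For year 00: 0÷12 = 0 r 0, and 0÷4 = 0, so 0+0+0 = 0.
Sunday + 0 ≡ Sunday — that's 1700's doomsday.
In September the doomsday date is Sep 5.
Sep 1 is 4 days before Sep 5; 4 mod 7 = 4, so Sunday − 4 = Wednesday.

Wednesday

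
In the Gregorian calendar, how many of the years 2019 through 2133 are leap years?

Multiples of 4 in [2019,2133]: 29.
Of those, multiples of 100: 1 (not leap unless ÷400).
Multiples of 400: 0.
Leap years = 29 − 1 + 0 = 28.

28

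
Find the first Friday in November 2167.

November 1, 2167 is a Sunday.
The first Friday is therefore November 6 (5 days later).

November 6, 2167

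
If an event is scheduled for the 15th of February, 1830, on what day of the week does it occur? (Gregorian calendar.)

Monday

January 1, 1830 is a Friday.
Jan 1, 1830 → Feb 1, 1830: 31 days (January has 31).
Feb 1, 1830 → Feb 15, 1830: 14 days.
Total: 45 days.
45 mod 7 = 3, so Friday + 3 = Monday.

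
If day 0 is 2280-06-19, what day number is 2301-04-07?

Jun 19, 2280 → Jun 19, 2281: 365 days.
Jun 19, 2281 → Jun 19, 2282: 365 days.
Jun 19, 2282 → Jun 19, 2283: 365 days.
Jun 19, 2283 → Jun 19, 2284: 366 days (Feb 29, 2284 is in that span).
Jun 19, 2284 → Jun 19, 2285: 365 days.
Jun 19, 2285 → Jun 19, 2286: 365 days.
Jun 19, 2286 → Jun 19, 2287: 365 days.
Jun 19, 2287 → Jun 19, 2288: 366 days (Feb 29, 2288 is in that span).
Jun 19, 2288 → Jun 19, 2289: 365 days.
Jun 19, 2289 → Jun 19, 2290: 365 days.
Jun 19, 2290 → Jun 19, 2291: 365 days.
Jun 19, 2291 → Jun 19, 2292: 366 days (Feb 29, 2292 is in that span).
Jun 19, 2292 → Jun 19, 2293: 365 days.
Jun 19, 2293 → Jun 19, 2294: 365 days.
Jun 19, 2294 → Jun 19, 2295: 365 days.
Jun 19, 2295 → Jun 19, 2296: 366 days (Feb 29, 2296 is in that span).
Jun 19, 2296 → Jun 19, 2297: 365 days.
Jun 19, 2297 → Jun 19, 2298: 365 days.
Jun 19, 2298 → Jun 19, 2299: 365 days.
Jun 19, 2299 → Jun 19, 2300: 365 days.
Jun 19, 2300 → Jul 19, 2300: 30 days (June has 30).
Jul 19, 2300 → Aug 19, 2300: 31 days (July has 31).
Aug 19, 2300 → Sep 19, 2300: 31 days (August has 31).
Sep 19, 2300 → Oct 19, 2300: 30 days (September has 30).
Oct 19, 2300 → Nov 19, 2300: 31 days (October has 31).
Nov 19, 2300 → Dec 19, 2300: 30 days (November has 30).
Dec 19, 2300 → Jan 19, 2301: 31 days (December has 31).
Jan 19, 2301 → Feb 19, 2301: 31 days (January has 31).
Feb 19, 2301 → Mar 19, 2301: 28 days (February has 28).
Mar 19, 2301 → Apr 7, 2301: 19 days.
Total: 7596 days.

7596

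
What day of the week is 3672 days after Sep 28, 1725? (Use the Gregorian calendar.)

Sep 28, 1725 is a Friday.
3672 mod 7 = 4, so 3672 days after a Friday is Friday + 4 = Tuesday.

Tuesday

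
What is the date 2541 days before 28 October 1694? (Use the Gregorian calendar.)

November 13, 1687

−365 (one year) → Oct 28, 1693 (2176 left).
−365 (one year) → Oct 28, 1692 (1811 left).
−366 (one year; includes Feb 29, 1692) → Oct 28, 1691 (1445 left).
−365 (one year) → Oct 28, 1690 (1080 left).
−365 (one year) → Oct 28, 1689 (715 left).
−365 (one year) → Oct 28, 1688 (350 left).
−28 → Sep 30, 1688 (end of Sep, 30 days; 322 left).
−30 → Aug 31, 1688 (end of Aug, 31 days; 292 left).
−31 → Jul 31, 1688 (end of Jul, 31 days; 261 left).
−31 → Jun 30, 1688 (end of Jun, 30 days; 230 left).
−30 → May 31, 1688 (end of May, 31 days; 200 left).
−31 → Apr 30, 1688 (end of Apr, 30 days; 169 left).
−30 → Mar 31, 1688 (end of Mar, 31 days; 139 left).
−31 → Feb 29, 1688 (end of Feb, 29 days; 108 left).
−29 → Jan 31, 1688 (end of Jan, 31 days; 79 left).
−31 → Dec 31, 1687 (end of Dec, 31 days; 48 left).
−31 → Nov 30, 1687 (end of Nov, 30 days; 17 left).
−17 → Nov 13, 1687.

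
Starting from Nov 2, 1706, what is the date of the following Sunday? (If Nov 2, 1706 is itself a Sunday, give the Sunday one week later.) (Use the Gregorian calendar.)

November 7, 1706

Nov 2, 1706 is a Tuesday.
From Tuesday to the next Sunday is 5 days.
Nov 2, 1706 + 5 = Nov 7, 1706.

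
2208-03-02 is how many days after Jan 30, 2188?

Jan 30, 2188 → Jan 30, 2189: 366 days (Feb 29, 2188 is in that span).
Jan 30, 2189 → Jan 30, 2190: 365 days.
Jan 30, 2190 → Jan 30, 2191: 365 days.
Jan 30, 2191 → Jan 30, 2192: 365 days.
Jan 30, 2192 → Jan 30, 2193: 366 days (Feb 29, 2192 is in that span).
Jan 30, 2193 → Jan 30, 2194: 365 days.
Jan 30, 2194 → Jan 30, 2195: 365 days.
Jan 30, 2195 → Jan 30, 2196: 365 days.
Jan 30, 2196 → Jan 30, 2197: 366 days (Feb 29, 2196 is in that span).
Jan 30, 2197 → Jan 30, 2198: 365 days.
Jan 30, 2198 → Jan 30, 2199: 365 days.
Jan 30, 2199 → Jan 30, 2200: 365 days.
Jan 30, 2200 → Jan 30, 2201: 365 days.
Jan 30, 2201 → Jan 30, 2202: 365 days.
Jan 30, 2202 → Jan 30, 2203: 365 days.
Jan 30, 2203 → Jan 30, 2204: 365 days.
Jan 30, 2204 → Jan 30, 2205: 366 days (Feb 29, 2204 is in that span).
Jan 30, 2205 → Jan 30, 2206: 365 days.
Jan 30, 2206 → Jan 30, 2207: 365 days.
Jan 30, 2207 → Feb 28, 2207: 29 days (January has 31).
Feb 28, 2207 → Mar 28, 2207: 28 days (February has 28).
Mar 28, 2207 → Apr 28, 2207: 31 days (March has 31).
Apr 28, 2207 → May 28, 2207: 30 days (April has 30).
May 28, 2207 → Jun 28, 2207: 31 days (May has 31).
Jun 28, 2207 → Jul 28, 2207: 30 days (June has 30).
Jul 28, 2207 → Aug 28, 2207: 31 days (July has 31).
Aug 28, 2207 → Sep 28, 2207: 31 days (August has 31).
Sep 28, 2207 → Oct 28, 2207: 30 days (September has 30).
Oct 28, 2207 → Nov 28, 2207: 31 days (October has 31).
Nov 28, 2207 → Dec 28, 2207: 30 days (November has 30).
Dec 28, 2207 → Jan 28, 2208: 31 days (December has 31).
Jan 28, 2208 → Feb 28, 2208: 31 days (January has 31).
Feb 28, 2208 → Mar 2, 2208: 3 days.
Total: 7336 days.

7336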